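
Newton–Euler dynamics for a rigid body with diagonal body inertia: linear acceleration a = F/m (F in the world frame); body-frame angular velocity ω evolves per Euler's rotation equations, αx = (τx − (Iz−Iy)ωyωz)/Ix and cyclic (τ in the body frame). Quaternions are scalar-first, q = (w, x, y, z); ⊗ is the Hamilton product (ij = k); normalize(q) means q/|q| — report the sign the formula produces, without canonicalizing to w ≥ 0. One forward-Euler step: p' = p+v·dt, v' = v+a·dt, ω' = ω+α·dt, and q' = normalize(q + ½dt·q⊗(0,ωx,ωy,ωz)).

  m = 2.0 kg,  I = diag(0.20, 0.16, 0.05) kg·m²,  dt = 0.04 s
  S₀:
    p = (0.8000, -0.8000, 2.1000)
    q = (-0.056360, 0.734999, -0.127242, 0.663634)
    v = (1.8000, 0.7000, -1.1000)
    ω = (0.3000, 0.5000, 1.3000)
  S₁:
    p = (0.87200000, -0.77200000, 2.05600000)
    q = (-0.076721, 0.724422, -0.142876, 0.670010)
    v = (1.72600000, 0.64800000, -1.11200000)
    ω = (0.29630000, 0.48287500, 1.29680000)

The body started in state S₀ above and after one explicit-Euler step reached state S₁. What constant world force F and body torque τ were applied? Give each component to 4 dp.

rate change Δω = (-0.00370000, -0.01712500, -0.00320000)
I·α + gyro = (-0.0900, -0.0100, -0.0100)
velocity change Δv = (-0.07400000, -0.05200000, -0.01200000)
applied force F = (-3.7000, -2.6000, -0.6000)

F = (-3.7000, -2.6000, -0.6000)
τ = (-0.0900, -0.0100, -0.0100)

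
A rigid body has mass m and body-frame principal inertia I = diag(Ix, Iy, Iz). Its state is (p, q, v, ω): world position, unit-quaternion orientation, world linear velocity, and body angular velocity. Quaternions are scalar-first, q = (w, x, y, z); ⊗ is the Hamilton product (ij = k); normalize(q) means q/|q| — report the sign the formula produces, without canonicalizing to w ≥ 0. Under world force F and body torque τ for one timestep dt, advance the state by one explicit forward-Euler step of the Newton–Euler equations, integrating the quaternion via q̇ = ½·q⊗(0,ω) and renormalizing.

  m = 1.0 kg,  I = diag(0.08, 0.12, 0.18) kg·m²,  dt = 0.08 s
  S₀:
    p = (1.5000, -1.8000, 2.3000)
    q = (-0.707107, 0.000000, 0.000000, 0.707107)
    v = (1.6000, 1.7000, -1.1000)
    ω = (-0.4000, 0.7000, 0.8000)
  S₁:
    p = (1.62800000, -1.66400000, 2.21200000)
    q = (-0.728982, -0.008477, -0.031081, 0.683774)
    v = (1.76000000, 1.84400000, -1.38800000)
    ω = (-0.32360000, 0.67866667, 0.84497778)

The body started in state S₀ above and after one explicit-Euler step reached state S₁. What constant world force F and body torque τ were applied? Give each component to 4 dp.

F = (2.0000, 1.8000, -3.6000)
τ = (0.1100, 0.0000, 0.0900)

rate change Δω = (0.07640000, -0.02133333, 0.04497778)
applied torque τ = (0.1100, 0.0000, 0.0900)
v₁ − v₀ = (0.16000000, 0.14400000, -0.28800000)
m·(v₁−v₀)/dt = (2.0000, 1.8000, -3.6000)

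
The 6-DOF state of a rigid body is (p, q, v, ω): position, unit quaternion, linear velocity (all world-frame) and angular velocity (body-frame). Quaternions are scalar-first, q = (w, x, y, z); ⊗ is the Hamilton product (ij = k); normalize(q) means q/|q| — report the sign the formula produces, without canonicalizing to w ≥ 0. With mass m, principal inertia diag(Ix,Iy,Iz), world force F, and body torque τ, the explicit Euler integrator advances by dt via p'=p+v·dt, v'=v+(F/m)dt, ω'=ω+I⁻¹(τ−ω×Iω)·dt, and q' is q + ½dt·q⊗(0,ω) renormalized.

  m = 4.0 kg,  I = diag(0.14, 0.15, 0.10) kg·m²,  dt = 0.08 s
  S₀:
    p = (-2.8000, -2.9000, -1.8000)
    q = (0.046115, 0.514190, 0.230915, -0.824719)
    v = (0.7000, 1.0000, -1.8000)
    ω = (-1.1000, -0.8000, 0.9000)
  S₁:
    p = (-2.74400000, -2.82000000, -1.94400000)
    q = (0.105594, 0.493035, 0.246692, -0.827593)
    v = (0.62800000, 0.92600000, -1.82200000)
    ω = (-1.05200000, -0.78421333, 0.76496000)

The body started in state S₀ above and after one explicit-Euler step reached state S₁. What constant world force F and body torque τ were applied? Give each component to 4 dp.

Δv = v₁−v₀ = (-0.07200000, -0.07400000, -0.02200000)
m·(v₁−v₀)/dt = (-3.6000, -3.7000, -1.1000)
rate change Δω = (0.04800000, 0.01578667, -0.13504000)
precession coupling = (0.0360, -0.0396, 0.0088)
τ = I·(Δω/dt) + ω₀×(Iω₀) = (0.1200, -0.0100, -0.1600)

F = (-3.6000, -3.7000, -1.1000)
τ = (0.1200, -0.0100, -0.1600)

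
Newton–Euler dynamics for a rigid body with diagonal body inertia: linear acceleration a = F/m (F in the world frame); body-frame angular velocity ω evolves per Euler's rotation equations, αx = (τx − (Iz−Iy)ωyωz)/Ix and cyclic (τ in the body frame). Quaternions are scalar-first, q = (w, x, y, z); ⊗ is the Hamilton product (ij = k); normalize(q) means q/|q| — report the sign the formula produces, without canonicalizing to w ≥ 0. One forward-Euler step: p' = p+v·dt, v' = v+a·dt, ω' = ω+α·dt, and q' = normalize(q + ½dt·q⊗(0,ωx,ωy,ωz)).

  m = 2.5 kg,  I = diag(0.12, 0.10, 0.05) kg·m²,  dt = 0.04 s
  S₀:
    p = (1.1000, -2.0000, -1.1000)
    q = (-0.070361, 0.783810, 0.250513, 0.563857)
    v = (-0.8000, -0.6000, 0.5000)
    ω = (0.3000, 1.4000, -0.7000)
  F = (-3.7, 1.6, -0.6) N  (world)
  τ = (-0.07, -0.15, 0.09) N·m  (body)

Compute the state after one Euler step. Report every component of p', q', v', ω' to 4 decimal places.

p' = (1.0680, -2.0240, -1.0800)
q' = (-0.0741, 0.7637, 0.2628, 0.5850)
v' = (-0.8592, -0.5744, 0.4904)
ω' = (0.2603, 1.3459, -0.6213)

gyro term ω×Iω = (0.0490, -0.0147, -0.0084)
(τ − ω×Iω)/I = (-0.9917, -1.3530, 1.9680)
ω + α·dt = (0.2603, 1.3459, -0.6213)
2q̇ = q⊗(0,ω) = (-0.1911613, -0.9858672, 0.6193187, 1.0714328)
q + ½dt·q⊗(0,ω), renormalized = (-0.0741, 0.7637, 0.2628, 0.5850)
new position p' = (1.0680, -2.0240, -1.0800)
v' = v + a·dt = (-0.8592, -0.5744, 0.4904)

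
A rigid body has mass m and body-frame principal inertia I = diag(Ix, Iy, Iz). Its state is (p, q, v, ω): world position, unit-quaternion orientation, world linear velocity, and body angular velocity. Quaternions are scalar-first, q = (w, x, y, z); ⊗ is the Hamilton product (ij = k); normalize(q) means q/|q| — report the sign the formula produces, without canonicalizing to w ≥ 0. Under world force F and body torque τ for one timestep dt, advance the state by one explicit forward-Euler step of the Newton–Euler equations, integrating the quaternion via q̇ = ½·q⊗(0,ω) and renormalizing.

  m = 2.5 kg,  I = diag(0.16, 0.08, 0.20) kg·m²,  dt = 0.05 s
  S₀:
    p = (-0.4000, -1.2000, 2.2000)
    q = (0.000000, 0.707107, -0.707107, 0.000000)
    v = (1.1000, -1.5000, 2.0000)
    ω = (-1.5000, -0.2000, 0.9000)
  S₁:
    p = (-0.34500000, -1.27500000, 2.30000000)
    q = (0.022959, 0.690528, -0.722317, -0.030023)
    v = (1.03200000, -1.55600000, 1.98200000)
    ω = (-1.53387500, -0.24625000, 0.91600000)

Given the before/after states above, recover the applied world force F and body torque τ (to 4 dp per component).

F = (-3.4000, -2.8000, -0.9000)
τ = (-0.1300, -0.0200, 0.0400)

v₁ − v₀ = (-0.06800000, -0.05600000, -0.01800000)
F = m·Δv/dt = (-3.4000, -2.8000, -0.9000)
ω₁ − ω₀ = (-0.03387500, -0.04625000, 0.01600000)
precession coupling = (-0.0216, 0.0540, -0.0240)
τ = I·(Δω/dt) + ω₀×(Iω₀) = (-0.1300, -0.0200, 0.0400)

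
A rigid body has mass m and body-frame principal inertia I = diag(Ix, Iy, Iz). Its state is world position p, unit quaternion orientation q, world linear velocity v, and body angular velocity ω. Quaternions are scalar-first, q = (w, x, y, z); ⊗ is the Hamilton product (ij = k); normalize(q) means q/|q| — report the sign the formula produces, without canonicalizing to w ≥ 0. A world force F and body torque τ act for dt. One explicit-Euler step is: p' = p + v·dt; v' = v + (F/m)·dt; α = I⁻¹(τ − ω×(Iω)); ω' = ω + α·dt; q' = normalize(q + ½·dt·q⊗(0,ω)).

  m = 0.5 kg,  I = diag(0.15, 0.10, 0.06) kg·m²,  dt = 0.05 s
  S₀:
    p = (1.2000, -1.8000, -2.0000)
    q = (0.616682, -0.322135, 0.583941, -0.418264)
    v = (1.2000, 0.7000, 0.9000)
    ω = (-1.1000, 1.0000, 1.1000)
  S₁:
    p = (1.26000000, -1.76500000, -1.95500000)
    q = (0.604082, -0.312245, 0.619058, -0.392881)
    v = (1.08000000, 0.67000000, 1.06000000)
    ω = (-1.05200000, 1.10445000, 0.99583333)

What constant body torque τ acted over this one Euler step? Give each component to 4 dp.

τ = (0.1000, 0.1000, -0.0700)

rate change Δω = (0.04800000, 0.10445000, -0.10416667)
ω₀×(Iω₀) = (-0.0440, -0.1089, 0.0550)
I·α + gyro = (0.1000, 0.1000, -0.0700)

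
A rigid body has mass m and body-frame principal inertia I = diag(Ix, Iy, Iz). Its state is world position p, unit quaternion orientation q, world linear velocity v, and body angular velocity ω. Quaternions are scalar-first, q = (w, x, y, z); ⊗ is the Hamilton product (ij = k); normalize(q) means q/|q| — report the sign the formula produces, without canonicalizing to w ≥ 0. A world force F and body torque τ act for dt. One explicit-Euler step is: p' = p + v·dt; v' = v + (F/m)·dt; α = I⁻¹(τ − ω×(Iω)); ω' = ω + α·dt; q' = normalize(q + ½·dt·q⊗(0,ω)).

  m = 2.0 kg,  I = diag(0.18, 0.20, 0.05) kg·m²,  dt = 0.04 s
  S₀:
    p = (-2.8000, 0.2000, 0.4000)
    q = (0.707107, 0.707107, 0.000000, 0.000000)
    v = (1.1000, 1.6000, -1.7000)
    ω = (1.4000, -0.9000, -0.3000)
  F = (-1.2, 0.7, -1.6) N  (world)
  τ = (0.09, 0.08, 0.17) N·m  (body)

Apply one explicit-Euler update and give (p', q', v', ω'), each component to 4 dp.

linear accel F/m = (-0.6000, 0.3500, -0.8000)
p + v·dt = (-2.7560, 0.2640, 0.3320)
v' = v + a·dt = (1.0760, 1.6140, -1.7320)
angular accel α = (0.7250, 0.6730, 3.9040)
ω' = ω + α·dt = (1.4290, -0.8731, -0.1438)
2q̇ = q⊗(0,ω) = (-0.9899498, 0.9899498, -0.4242642, -0.8485284)
q + ½dt·q⊗(0,ω), renormalized = (0.6869, 0.7265, -0.0085, -0.0170)

p' = (-2.7560, 0.2640, 0.3320)
q' = (0.6869, 0.7265, -0.0085, -0.0170)
v' = (1.0760, 1.6140, -1.7320)
ω' = (1.4290, -0.8731, -0.1438)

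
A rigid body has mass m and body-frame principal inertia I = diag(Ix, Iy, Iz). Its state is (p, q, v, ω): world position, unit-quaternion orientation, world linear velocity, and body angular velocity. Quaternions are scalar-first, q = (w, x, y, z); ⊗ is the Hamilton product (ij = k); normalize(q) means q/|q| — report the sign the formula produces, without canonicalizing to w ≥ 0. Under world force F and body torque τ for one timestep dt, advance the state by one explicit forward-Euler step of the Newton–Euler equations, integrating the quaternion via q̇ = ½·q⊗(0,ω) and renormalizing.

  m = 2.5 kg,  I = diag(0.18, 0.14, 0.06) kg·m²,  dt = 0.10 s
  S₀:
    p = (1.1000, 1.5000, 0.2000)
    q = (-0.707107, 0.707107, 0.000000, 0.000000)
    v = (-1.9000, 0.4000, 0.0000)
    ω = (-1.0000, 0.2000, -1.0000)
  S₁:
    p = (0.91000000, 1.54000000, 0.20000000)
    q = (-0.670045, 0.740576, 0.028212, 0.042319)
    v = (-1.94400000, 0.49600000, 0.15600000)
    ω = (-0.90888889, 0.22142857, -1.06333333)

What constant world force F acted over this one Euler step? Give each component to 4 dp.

F = (-1.1000, 2.4000, 3.9000)

v₁ − v₀ = (-0.04400000, 0.09600000, 0.15600000)
m·(v₁−v₀)/dt = (-1.1000, 2.4000, 3.9000)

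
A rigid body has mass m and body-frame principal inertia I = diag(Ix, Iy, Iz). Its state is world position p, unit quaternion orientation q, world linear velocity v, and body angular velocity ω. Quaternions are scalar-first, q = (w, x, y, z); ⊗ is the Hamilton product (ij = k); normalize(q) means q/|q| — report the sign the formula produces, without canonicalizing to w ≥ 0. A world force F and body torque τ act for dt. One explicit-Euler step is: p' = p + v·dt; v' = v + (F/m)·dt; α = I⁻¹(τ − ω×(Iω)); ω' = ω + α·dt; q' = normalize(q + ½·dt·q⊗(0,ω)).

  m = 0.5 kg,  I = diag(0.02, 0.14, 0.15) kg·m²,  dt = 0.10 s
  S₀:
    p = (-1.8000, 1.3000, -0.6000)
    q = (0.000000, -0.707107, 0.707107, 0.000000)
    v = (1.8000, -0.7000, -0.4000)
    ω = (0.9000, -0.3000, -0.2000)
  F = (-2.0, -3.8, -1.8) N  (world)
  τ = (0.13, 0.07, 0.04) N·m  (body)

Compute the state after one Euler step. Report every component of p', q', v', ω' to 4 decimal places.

p' = (-1.6200, 1.2300, -0.6400)
q' = (0.0424, -0.7133, 0.6992, -0.0212)
v' = (1.4000, -1.4600, -0.7600)
ω' = (1.5470, -0.2667, -0.1517)

p + v·dt = (-1.6200, 1.2300, -0.6400)
v + (F/m)dt = (1.4000, -1.4600, -0.7600)
precession coupling ω×(Iω) = (0.0006, 0.0234, -0.0324)
α = I⁻¹(τ − ω×Iω) = (6.4700, 0.3329, 0.4827)
new body rate ω' = (1.5470, -0.2667, -0.1517)
q⊗(0,ω) = (0.8485284, -0.1414214, -0.1414214, -0.4242642)
updated quaternion q' = (0.0424, -0.7133, 0.6992, -0.0212)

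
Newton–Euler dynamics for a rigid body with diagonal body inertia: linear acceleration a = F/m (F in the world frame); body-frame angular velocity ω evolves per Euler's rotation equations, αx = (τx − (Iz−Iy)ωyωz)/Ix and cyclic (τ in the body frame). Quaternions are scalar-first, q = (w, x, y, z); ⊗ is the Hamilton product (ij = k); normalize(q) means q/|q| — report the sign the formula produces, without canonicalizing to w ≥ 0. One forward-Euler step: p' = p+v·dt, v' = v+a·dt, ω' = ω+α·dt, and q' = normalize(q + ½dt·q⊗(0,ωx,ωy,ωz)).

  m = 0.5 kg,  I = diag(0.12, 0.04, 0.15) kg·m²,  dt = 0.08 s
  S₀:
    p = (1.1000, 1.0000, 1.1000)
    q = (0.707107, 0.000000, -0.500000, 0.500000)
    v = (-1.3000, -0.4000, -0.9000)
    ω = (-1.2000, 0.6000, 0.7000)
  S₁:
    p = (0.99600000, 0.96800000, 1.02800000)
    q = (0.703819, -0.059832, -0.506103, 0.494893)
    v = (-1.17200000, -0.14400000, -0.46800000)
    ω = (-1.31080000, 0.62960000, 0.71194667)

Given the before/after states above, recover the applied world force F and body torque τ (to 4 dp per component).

F = (0.8000, 1.6000, 2.7000)
τ = (-0.1200, 0.0400, 0.0800)

Δω = ω₁−ω₀ = (-0.11080000, 0.02960000, 0.01194667)
ω₀×(Iω₀) = (0.0462, 0.0252, 0.0576)
applied torque τ = (-0.1200, 0.0400, 0.0800)
velocity change Δv = (0.12800000, 0.25600000, 0.43200000)
applied force F = (0.8000, 1.6000, 2.7000)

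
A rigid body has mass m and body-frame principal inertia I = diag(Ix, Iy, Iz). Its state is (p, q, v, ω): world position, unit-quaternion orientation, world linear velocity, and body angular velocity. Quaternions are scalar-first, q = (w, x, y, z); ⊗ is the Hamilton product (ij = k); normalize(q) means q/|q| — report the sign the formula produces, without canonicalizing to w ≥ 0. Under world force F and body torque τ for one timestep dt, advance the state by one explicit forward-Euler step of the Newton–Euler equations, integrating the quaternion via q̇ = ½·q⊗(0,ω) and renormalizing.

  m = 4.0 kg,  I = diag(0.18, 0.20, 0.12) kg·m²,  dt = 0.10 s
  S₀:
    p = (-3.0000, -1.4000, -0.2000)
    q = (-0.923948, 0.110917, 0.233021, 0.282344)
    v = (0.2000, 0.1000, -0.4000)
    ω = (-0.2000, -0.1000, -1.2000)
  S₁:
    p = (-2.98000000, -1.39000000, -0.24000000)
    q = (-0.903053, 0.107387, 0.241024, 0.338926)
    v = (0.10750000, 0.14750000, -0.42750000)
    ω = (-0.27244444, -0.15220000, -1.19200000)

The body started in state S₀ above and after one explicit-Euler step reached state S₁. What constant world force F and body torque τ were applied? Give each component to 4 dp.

v₁ − v₀ = (-0.09250000, 0.04750000, -0.02750000)
m·(v₁−v₀)/dt = (-3.7000, 1.9000, -1.1000)
ω₁ − ω₀ = (-0.07244444, -0.05220000, 0.00800000)
I·α + gyro = (-0.1400, -0.0900, 0.0100)

F = (-3.7000, 1.9000, -1.1000)
τ = (-0.1400, -0.0900, 0.0100)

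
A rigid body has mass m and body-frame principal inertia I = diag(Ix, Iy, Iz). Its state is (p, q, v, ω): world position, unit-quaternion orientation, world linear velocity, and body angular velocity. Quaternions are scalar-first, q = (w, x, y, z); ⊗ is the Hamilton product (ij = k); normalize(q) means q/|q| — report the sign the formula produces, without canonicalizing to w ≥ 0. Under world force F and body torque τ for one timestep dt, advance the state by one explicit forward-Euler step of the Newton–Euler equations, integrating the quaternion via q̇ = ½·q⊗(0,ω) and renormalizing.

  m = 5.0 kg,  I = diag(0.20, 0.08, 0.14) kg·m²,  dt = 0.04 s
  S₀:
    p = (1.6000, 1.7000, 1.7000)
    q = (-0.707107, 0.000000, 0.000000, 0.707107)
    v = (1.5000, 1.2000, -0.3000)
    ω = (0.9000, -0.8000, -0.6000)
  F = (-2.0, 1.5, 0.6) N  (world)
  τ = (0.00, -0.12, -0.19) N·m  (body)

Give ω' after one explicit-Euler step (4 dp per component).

angular accel α = (-0.1440, -1.0950, -1.9743)
new body rate ω' = (0.8942, -0.8438, -0.6790)

ω' = (0.8942, -0.8438, -0.6790)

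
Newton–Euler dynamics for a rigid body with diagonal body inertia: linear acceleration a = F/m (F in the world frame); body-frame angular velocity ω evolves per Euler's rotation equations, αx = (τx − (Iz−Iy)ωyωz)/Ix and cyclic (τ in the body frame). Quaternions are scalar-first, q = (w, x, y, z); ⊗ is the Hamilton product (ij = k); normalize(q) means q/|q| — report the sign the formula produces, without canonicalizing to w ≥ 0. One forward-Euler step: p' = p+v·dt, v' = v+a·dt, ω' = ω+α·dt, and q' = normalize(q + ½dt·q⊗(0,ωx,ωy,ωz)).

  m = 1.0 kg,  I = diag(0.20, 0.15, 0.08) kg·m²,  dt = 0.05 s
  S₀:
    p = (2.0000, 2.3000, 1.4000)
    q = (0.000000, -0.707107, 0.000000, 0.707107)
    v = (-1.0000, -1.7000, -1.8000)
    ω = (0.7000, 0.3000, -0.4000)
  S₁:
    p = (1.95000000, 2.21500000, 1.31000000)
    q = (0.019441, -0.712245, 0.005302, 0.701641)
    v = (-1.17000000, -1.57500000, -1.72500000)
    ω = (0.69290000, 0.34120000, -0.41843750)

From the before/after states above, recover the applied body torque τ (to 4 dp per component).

τ = (-0.0200, 0.0900, -0.0400)

Δω = ω₁−ω₀ = (-0.00710000, 0.04120000, -0.01843750)
gyro term ω₀×Iω₀ = (0.0084, -0.0336, -0.0105)
applied torque τ = (-0.0200, 0.0900, -0.0400)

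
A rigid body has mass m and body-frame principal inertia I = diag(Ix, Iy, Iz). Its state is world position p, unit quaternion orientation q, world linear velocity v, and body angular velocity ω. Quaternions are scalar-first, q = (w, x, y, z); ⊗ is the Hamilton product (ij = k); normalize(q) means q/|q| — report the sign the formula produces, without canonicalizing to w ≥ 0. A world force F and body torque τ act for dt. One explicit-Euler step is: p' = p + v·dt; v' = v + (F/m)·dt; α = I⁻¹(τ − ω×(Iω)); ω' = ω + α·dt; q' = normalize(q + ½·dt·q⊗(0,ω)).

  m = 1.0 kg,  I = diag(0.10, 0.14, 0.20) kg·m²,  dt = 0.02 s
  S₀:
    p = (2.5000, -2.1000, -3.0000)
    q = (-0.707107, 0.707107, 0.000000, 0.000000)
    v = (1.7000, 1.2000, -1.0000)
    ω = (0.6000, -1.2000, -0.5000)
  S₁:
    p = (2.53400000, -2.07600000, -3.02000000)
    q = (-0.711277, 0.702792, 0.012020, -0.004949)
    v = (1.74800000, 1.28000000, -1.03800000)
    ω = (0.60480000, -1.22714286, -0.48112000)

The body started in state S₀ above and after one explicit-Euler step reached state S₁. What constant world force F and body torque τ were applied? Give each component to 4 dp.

velocity change Δv = (0.04800000, 0.08000000, -0.03800000)
F = m·Δv/dt = (2.4000, 4.0000, -1.9000)
ω₁ − ω₀ = (0.00480000, -0.02714286, 0.01888000)
ω₀×(Iω₀) = (0.0360, 0.0300, -0.0288)
applied torque τ = (0.0600, -0.1600, 0.1600)

F = (2.4000, 4.0000, -1.9000)
τ = (0.0600, -0.1600, 0.1600)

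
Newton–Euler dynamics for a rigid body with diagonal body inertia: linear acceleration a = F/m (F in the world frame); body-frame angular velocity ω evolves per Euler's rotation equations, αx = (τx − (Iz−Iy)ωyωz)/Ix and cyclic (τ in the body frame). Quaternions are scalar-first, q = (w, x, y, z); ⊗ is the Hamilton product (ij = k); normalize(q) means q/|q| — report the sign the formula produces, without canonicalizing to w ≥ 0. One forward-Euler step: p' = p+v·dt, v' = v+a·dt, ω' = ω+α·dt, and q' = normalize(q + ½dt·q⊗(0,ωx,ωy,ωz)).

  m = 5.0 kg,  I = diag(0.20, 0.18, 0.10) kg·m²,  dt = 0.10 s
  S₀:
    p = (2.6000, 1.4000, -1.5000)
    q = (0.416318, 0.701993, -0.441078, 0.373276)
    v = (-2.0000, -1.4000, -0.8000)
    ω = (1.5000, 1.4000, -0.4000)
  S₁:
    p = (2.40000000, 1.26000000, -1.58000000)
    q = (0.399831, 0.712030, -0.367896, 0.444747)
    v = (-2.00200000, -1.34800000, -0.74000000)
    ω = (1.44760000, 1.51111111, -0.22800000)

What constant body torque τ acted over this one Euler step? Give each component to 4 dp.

τ = (-0.0600, 0.1400, 0.1300)

ω₁ − ω₀ = (-0.05240000, 0.11111111, 0.17200000)
gyro term ω₀×Iω₀ = (0.0448, -0.0600, -0.0420)
applied torque τ = (-0.0600, 0.1400, 0.1300)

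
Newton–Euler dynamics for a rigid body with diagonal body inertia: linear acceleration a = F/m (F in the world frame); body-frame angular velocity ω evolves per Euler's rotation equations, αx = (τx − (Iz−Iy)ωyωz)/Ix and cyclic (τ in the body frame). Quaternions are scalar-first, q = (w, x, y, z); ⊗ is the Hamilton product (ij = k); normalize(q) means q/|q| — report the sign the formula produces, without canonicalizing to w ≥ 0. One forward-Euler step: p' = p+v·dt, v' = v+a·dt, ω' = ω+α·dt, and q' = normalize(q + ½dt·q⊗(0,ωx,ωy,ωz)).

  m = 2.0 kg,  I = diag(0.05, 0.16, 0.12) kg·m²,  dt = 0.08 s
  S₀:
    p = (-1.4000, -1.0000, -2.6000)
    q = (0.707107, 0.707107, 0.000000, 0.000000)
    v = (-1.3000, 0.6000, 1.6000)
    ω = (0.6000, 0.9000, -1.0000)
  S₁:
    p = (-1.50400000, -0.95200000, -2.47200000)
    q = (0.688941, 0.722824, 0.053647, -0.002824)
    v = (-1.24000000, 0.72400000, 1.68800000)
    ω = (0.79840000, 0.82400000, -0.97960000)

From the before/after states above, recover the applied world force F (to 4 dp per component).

v₁ − v₀ = (0.06000000, 0.12400000, 0.08800000)
F = m·Δv/dt = (1.5000, 3.1000, 2.2000)

F = (1.5000, 3.1000, 2.2000)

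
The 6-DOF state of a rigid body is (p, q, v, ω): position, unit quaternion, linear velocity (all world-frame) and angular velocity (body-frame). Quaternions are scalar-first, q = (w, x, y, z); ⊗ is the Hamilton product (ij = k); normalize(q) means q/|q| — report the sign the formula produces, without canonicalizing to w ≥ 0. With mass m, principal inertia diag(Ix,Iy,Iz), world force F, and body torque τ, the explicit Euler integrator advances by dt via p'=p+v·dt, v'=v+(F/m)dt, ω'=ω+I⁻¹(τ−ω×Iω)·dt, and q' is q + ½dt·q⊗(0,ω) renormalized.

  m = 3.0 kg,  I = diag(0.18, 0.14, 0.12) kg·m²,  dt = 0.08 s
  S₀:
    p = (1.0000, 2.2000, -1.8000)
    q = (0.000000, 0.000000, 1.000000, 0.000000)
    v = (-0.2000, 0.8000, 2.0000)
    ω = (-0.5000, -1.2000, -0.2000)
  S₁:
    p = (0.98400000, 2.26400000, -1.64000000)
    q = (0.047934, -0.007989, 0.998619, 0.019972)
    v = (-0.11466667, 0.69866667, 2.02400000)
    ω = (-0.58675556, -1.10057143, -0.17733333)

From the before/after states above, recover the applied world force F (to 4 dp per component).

F = (3.2000, -3.8000, 0.9000)

Δv = v₁−v₀ = (0.08533333, -0.10133333, 0.02400000)
F = m·Δv/dt = (3.2000, -3.8000, 0.9000)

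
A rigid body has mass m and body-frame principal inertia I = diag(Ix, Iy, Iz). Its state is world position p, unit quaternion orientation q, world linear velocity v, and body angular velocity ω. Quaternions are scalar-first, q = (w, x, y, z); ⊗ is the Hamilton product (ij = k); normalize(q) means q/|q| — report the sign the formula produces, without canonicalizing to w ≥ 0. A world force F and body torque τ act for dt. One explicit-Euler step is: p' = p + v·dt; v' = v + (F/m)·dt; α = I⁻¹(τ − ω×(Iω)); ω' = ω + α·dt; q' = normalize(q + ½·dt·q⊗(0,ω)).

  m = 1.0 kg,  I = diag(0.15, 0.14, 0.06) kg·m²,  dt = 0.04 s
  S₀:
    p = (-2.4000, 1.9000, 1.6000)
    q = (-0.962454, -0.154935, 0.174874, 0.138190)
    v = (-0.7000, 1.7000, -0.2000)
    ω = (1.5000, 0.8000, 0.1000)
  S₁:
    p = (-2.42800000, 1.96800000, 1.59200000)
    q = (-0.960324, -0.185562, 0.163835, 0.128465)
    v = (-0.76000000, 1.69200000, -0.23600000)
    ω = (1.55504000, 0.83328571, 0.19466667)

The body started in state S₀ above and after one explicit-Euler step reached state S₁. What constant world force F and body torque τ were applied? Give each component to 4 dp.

F = (-1.5000, -0.2000, -0.9000)
τ = (0.2000, 0.1300, 0.1300)

Δω = ω₁−ω₀ = (0.05504000, 0.03328571, 0.09466667)
precession coupling = (-0.0064, 0.0135, -0.0120)
τ = I·(Δω/dt) + ω₀×(Iω₀) = (0.2000, 0.1300, 0.1300)
Δv = v₁−v₀ = (-0.06000000, -0.00800000, -0.03600000)
applied force F = (-1.5000, -0.2000, -0.9000)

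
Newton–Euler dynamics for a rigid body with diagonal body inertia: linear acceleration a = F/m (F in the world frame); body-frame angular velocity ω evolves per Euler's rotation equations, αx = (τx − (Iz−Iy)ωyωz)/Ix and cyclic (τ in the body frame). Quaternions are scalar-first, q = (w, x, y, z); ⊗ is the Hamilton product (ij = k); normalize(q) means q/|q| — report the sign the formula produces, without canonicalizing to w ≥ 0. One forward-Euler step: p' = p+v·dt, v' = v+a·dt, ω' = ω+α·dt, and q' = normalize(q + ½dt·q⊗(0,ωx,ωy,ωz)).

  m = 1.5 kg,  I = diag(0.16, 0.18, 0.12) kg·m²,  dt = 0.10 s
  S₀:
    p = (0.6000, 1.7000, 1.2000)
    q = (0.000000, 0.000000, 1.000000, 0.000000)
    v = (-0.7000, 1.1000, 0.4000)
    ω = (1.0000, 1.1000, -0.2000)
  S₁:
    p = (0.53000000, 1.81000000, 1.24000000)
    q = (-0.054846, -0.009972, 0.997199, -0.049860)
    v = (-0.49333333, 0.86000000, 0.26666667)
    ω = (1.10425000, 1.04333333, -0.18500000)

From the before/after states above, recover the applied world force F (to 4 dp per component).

velocity change Δv = (0.20666667, -0.24000000, -0.13333333)
m·(v₁−v₀)/dt = (3.1000, -3.6000, -2.0000)

F = (3.1000, -3.6000, -2.0000)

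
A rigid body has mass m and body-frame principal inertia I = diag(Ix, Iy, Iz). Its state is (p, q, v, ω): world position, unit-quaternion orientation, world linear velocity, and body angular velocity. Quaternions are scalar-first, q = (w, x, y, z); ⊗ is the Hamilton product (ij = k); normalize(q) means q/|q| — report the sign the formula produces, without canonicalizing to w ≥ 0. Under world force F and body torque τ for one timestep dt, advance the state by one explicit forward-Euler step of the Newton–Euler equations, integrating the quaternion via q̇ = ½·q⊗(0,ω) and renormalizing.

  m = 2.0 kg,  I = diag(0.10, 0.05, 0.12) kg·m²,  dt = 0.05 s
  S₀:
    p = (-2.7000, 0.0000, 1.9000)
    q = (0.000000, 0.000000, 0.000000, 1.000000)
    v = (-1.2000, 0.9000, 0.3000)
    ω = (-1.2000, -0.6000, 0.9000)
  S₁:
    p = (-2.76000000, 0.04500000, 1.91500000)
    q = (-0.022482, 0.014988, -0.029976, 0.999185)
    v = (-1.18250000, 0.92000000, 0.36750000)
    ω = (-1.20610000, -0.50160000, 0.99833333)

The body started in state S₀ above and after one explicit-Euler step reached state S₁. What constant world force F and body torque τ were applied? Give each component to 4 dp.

rate change Δω = (-0.00610000, 0.09840000, 0.09833333)
τ = I·(Δω/dt) + ω₀×(Iω₀) = (-0.0500, 0.1200, 0.2000)
Δv = v₁−v₀ = (0.01750000, 0.02000000, 0.06750000)
F = m·Δv/dt = (0.7000, 0.8000, 2.7000)

F = (0.7000, 0.8000, 2.7000)
τ = (-0.0500, 0.1200, 0.2000)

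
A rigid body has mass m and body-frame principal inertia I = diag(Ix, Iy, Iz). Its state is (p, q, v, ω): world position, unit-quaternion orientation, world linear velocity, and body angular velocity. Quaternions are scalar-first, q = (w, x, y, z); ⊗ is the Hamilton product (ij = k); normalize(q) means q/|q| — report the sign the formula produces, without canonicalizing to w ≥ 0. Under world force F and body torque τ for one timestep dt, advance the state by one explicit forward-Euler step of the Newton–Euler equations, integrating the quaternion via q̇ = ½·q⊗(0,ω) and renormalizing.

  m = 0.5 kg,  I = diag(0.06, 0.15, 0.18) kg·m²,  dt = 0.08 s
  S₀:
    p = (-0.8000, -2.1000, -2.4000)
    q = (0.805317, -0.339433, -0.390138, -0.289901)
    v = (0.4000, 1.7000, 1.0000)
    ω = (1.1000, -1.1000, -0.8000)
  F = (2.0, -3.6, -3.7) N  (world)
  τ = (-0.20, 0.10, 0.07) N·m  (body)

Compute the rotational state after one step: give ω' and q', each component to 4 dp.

ω' = (0.7981, -1.1030, -0.7205)
q' = (0.7919, -0.3035, -0.4481, -0.2829)

α = I⁻¹(τ − ω×Iω) = (-3.7733, -0.0373, 0.9939)
ω + α·dt = (0.7981, -1.1030, -0.7205)
q⊗(0,ω) = (-0.2876963, 0.8790680, -1.4762862, 0.1582745)
updated quaternion q' = (0.7919, -0.3035, -0.4481, -0.2829)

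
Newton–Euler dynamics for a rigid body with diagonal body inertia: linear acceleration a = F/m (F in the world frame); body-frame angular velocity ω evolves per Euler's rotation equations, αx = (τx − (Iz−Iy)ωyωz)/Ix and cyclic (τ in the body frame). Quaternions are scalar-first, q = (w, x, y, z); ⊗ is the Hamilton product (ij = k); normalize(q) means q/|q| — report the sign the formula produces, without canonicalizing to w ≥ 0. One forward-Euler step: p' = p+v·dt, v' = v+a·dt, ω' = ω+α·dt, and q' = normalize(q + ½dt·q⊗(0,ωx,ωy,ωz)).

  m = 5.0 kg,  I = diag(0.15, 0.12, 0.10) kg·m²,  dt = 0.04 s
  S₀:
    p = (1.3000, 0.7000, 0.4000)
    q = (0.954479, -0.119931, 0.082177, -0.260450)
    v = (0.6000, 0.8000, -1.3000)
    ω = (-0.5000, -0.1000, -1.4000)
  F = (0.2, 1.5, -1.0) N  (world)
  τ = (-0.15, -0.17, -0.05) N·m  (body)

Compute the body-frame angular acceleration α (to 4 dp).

α = (-0.9813, -1.7083, -0.4850)

gyro term ω×Iω = (-0.0028, 0.0350, -0.0015)
(τ − ω×Iω)/I = (-0.9813, -1.7083, -0.4850)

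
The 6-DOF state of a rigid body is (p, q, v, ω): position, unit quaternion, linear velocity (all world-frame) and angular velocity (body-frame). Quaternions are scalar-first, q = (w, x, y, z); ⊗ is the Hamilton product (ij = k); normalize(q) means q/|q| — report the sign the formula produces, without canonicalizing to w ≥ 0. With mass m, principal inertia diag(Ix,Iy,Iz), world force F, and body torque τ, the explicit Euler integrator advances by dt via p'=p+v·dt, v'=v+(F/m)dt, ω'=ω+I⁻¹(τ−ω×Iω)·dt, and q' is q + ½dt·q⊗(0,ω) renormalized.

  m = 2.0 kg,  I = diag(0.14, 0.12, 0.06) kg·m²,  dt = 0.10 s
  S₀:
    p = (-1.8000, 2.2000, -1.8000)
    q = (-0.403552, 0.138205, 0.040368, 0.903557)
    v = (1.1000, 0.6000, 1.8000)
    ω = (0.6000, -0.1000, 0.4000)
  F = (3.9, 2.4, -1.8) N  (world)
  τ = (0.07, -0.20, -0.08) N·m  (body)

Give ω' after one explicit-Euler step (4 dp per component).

angular accel α = (0.4829, -1.8267, -1.3533)
ω + α·dt = (0.6483, -0.2827, 0.2647)

ω' = (0.6483, -0.2827, 0.2647)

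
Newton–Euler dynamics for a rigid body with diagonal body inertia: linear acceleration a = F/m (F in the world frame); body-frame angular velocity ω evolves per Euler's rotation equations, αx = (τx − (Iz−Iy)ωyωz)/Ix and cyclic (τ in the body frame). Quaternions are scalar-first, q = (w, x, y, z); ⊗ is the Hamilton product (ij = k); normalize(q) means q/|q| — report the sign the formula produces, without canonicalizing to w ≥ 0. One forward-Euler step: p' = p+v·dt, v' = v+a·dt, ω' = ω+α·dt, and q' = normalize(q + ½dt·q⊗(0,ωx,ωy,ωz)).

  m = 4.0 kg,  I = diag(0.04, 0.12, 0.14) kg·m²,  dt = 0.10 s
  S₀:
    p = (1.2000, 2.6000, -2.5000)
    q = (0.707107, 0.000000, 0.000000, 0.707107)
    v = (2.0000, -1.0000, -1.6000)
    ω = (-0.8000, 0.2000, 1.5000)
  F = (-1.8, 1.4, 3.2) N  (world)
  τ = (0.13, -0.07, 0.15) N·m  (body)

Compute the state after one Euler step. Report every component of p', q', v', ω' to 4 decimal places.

p' = (1.4000, 2.5000, -2.6600)
q' = (0.6517, -0.0352, -0.0211, 0.7574)
v' = (1.9550, -0.9650, -1.5200)
ω' = (-0.4900, 0.0417, 1.6163)

α = I⁻¹(τ − ω×Iω) = (3.1000, -1.5833, 1.1629)
new body rate ω' = (-0.4900, 0.0417, 1.6163)
q⊗(0,ω) = (-1.0606605, -0.7071070, -0.4242642, 1.0606605)
updated quaternion q' = (0.6517, -0.0352, -0.0211, 0.7574)
a = F/m = (-0.4500, 0.3500, 0.8000)
new position p' = (1.4000, 2.5000, -2.6600)
v' = v + a·dt = (1.9550, -0.9650, -1.5200)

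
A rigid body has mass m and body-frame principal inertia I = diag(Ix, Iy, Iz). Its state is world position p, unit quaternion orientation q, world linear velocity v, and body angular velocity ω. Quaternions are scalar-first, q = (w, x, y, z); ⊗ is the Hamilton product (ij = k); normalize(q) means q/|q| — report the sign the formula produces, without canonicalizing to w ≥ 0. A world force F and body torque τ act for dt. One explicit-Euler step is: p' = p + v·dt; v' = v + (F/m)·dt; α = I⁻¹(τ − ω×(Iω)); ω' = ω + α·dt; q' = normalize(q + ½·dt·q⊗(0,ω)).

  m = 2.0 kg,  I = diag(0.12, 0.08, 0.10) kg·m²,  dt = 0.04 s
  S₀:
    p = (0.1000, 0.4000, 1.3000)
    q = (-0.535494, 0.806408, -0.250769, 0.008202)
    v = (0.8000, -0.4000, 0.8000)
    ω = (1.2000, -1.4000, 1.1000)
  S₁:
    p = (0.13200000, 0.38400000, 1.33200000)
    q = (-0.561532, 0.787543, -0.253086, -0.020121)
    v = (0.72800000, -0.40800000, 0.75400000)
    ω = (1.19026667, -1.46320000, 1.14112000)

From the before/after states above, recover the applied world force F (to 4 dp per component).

Δv = v₁−v₀ = (-0.07200000, -0.00800000, -0.04600000)
m·(v₁−v₀)/dt = (-3.6000, -0.4000, -2.3000)

F = (-3.6000, -0.4000, -2.3000)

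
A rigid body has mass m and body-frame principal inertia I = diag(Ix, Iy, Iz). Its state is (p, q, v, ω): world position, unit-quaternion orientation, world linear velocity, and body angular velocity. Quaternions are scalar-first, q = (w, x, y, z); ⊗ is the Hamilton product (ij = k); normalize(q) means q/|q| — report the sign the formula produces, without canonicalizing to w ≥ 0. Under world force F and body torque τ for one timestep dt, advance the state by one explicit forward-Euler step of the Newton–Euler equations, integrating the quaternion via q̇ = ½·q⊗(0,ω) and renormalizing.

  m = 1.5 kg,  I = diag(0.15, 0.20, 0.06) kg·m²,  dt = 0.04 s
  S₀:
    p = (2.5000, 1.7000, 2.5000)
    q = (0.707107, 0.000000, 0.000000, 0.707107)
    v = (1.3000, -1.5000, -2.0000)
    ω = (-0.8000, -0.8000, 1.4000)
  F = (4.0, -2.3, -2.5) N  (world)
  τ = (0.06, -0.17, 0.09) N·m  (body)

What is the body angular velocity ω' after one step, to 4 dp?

ω' = (-0.8258, -0.8138, 1.4387)

(τ − ω×Iω)/I = (-0.6453, -0.3460, 0.9667)
ω + α·dt = (-0.8258, -0.8138, 1.4387)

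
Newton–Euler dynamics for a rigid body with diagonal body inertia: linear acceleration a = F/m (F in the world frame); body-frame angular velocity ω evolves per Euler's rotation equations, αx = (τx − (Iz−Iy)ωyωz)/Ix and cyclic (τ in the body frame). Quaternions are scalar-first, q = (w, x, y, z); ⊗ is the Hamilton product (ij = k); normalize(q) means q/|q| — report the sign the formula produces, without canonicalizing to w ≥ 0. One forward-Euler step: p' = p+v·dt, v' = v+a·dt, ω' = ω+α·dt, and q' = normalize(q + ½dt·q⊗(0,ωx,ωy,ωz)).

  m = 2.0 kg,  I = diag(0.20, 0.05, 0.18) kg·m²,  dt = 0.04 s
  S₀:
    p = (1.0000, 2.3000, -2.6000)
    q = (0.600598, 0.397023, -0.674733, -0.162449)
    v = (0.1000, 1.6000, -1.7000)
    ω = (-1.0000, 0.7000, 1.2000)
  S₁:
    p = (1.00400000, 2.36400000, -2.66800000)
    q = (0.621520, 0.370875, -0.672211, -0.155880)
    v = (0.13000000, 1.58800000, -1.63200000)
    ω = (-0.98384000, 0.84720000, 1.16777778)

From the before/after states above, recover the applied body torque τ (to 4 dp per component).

τ = (0.1900, 0.1600, -0.0400)

rate change Δω = (0.01616000, 0.14720000, -0.03222222)
I·α + gyro = (0.1900, 0.1600, -0.0400)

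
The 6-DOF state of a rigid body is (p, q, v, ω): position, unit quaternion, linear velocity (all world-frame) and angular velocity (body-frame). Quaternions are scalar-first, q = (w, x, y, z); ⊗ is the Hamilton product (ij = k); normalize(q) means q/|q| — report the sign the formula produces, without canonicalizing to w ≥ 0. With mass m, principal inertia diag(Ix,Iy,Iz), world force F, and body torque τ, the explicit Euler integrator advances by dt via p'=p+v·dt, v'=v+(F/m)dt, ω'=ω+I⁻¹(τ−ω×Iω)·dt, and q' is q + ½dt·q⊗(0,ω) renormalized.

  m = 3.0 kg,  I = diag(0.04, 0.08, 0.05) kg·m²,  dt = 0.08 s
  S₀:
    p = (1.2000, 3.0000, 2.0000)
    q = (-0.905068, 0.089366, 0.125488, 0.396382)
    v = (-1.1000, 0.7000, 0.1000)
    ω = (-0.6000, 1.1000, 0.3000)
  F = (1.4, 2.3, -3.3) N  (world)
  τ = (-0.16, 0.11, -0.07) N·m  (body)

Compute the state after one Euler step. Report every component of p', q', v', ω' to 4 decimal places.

gyro term ω×Iω = (-0.0099, 0.0018, -0.0264)
angular accel α = (-3.7525, 1.3525, -0.8720)
ω' = ω + α·dt = (-0.9002, 1.2082, 0.2302)
q⊗(0,ω) = (-0.2033318, 0.1446670, -1.2602138, -0.0979250)
updated quaternion q' = (-0.9120, 0.0950, 0.0750, 0.3919)
p' = p + v·dt = (1.1120, 3.0560, 2.0080)
v + (F/m)dt = (-1.0627, 0.7613, 0.0120)

p' = (1.1120, 3.0560, 2.0080)
q' = (-0.9120, 0.0950, 0.0750, 0.3919)
v' = (-1.0627, 0.7613, 0.0120)
ω' = (-0.9002, 1.2082, 0.2302)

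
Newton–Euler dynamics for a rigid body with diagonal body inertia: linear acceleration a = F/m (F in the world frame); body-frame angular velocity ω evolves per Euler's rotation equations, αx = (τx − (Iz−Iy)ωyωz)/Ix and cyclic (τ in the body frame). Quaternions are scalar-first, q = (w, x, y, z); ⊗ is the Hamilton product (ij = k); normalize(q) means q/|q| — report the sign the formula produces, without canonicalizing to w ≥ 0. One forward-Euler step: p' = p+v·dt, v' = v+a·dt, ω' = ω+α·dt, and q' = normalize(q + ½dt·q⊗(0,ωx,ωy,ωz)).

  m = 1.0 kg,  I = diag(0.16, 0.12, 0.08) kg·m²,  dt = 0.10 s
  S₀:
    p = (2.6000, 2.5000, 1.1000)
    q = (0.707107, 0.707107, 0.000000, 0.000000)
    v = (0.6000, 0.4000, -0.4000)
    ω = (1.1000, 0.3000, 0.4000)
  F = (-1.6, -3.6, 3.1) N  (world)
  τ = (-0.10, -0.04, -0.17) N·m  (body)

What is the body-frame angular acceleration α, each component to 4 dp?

α = (-0.5950, -0.6267, -1.9600)

precession coupling ω×(Iω) = (-0.0048, 0.0352, -0.0132)
(τ − ω×Iω)/I = (-0.5950, -0.6267, -1.9600)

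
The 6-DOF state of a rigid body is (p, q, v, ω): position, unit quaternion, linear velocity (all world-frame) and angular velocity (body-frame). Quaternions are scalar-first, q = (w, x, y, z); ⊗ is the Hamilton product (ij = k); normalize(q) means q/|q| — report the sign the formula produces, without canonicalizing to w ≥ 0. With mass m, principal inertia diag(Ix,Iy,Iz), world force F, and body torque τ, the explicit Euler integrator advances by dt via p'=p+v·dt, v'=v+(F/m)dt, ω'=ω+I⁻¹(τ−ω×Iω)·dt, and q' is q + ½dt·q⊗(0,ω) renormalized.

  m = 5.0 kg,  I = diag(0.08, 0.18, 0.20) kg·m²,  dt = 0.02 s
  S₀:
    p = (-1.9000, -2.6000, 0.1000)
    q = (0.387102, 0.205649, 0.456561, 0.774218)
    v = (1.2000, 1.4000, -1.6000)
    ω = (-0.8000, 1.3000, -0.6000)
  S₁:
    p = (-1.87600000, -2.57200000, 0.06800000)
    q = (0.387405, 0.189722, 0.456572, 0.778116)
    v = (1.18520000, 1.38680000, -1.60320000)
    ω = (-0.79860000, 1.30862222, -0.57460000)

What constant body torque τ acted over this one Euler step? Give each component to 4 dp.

Δω = ω₁−ω₀ = (0.00140000, 0.00862222, 0.02540000)
I·α + gyro = (-0.0100, 0.0200, 0.1500)

τ = (-0.0100, 0.0200, 0.1500)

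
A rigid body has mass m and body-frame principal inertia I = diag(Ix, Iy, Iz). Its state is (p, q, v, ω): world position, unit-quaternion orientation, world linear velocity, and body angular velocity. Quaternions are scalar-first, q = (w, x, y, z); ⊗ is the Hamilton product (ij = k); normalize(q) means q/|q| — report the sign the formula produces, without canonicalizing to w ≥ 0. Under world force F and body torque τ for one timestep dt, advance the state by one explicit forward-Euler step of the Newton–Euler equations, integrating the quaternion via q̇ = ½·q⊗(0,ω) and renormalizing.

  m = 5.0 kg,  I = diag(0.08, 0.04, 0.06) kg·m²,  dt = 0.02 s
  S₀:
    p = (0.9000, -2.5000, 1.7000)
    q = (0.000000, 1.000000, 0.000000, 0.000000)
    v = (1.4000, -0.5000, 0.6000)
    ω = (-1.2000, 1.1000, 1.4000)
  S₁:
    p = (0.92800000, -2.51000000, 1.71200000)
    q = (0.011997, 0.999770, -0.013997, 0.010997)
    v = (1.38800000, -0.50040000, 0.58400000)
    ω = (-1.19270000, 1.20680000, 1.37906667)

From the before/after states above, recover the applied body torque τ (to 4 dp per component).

rate change Δω = (0.00730000, 0.10680000, -0.02093333)
applied torque τ = (0.0600, 0.1800, -0.0100)

τ = (0.0600, 0.1800, -0.0100)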